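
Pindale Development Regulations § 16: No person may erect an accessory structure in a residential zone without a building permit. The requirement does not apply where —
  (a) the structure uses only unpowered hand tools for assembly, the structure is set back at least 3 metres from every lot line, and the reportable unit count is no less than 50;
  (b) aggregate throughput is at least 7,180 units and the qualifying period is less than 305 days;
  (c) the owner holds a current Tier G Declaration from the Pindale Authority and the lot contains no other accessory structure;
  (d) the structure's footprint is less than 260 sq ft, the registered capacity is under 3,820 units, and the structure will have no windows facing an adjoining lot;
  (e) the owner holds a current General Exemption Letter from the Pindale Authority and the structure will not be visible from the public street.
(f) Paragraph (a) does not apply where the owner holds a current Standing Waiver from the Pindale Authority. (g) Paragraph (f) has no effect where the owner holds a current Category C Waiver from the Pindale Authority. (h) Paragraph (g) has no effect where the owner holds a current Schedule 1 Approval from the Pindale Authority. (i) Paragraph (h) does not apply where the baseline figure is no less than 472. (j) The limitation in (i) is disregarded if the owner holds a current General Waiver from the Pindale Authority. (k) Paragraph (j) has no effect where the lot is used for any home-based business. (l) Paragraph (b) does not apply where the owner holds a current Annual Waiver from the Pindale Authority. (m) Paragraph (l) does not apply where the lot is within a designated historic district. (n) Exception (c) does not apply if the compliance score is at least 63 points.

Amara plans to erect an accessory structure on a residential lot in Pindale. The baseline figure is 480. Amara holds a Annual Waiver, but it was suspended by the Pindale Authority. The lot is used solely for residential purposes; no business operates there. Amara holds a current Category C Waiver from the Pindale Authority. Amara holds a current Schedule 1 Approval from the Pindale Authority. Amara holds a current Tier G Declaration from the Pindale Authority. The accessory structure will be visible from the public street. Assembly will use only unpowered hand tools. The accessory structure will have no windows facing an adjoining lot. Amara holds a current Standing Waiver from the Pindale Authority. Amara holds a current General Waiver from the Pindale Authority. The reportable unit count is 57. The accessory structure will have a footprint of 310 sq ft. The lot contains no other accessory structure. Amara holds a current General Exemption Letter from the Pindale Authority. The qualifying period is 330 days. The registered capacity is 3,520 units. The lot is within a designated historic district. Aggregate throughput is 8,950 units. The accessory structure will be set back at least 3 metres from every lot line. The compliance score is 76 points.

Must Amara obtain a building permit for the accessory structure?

Exception (a) is satisfied on its face — assembly uses only hand tools; the setback is at least 3 m on every side; the reportable unit count is 57, meeting the 50 threshold. But: (f) operates against (a): a current Standing Waiver is held. (g) would limit (f) — a current Category C Waiver is held — but (h) sets (g) aside: (h) applies — a current Schedule 1 Approval is held. (i) operates (the baseline figure is 480, meeting the 472 threshold), but is itself disapplied by (j): (j) operates against (i): a current General Waiver is held. (k) is not engaged (the lot is solely residential), so (j) stands. (a) is therefore removed.
Exception (b) requires that the qualifying period is less than 305 days; but the qualifying period is 330 days, not less than 305 days, so (b) is unavailable.
Exception (c): a current Tier G Declaration is held; the lot has no other accessory structure — every condition holds. But: (n) operates against (c): the compliance score is 76 points, meeting the 63 points threshold. So (c) is unavailable.
Exception (d) does not apply: the structure's footprint is 310 sq ft, not less than 260 sq ft.
Exception (e) requires that the structure will not be visible from the public street; but the structure will be visible from the street, so (e) is unavailable.
No exception is made out. Amara falls within the general rule.

Yes — Amara must obtain a building permit.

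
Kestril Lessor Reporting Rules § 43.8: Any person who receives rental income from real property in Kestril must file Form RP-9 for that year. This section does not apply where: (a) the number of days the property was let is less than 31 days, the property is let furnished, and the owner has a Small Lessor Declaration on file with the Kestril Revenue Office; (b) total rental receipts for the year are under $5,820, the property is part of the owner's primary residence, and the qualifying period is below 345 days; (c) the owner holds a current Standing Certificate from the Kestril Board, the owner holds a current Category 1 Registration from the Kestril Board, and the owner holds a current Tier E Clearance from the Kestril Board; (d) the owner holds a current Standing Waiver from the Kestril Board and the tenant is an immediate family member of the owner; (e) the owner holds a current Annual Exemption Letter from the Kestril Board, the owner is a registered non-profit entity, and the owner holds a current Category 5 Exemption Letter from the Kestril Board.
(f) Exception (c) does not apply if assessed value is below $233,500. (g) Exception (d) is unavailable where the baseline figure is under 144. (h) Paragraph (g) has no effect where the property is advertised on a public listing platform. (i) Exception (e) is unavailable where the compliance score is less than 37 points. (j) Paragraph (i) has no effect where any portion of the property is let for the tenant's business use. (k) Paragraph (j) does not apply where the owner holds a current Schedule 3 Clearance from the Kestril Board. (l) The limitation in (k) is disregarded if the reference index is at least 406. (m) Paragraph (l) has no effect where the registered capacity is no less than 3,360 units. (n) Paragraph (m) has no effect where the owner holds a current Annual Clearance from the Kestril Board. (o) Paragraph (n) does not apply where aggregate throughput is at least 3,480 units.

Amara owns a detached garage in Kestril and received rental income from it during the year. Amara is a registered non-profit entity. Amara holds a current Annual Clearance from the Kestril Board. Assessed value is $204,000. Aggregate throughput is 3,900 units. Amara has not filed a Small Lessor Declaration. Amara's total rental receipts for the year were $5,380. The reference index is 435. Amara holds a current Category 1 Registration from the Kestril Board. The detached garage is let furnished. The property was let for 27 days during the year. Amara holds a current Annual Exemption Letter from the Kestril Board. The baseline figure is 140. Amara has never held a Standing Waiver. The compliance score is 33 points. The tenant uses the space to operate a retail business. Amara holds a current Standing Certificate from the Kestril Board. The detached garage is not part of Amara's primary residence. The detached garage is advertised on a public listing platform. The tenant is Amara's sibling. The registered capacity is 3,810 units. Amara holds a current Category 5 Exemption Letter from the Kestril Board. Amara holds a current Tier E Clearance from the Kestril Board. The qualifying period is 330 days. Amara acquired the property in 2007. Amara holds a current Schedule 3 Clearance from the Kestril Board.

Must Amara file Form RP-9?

Exception (a) requires that the owner has a Small Lessor Declaration on file with the Kestril Revenue Office; but no Small Lessor Declaration is on file, so (a) is unavailable.
Exception (b) requires that the property is part of the owner's primary residence; but the detached garage is not part of the primary residence, so (b) is unavailable.
Exception (c)'s conditions are all satisfied: a current Standing Certificate is held; a current Category 1 Registration is held; a current Tier E Clearance is held. But applying paragraph (f): (f) operates against (c): assessed value is $204,000, below the $233,500 limit. So (c) is unavailable.
Exception (d) requires that the owner holds a current Standing Waiver from the Kestril Board; but the Standing Waiver is not current, so (d) is unavailable.
Exception (e): a current Annual Exemption Letter is held; Amara is a registered non-profit; a current Category 5 Exemption Letter is held — every condition holds. However, paragraphs (i)–(o) must be considered: (i) operates against (e): the compliance score is 33 points, less than the 37 points limit. (j) operates (the space is let for business use), but yields to (k): (k) operates against (j): a current Schedule 3 Clearance is held. (l) would limit (k) — the reference index is 435, meeting the 406 threshold — but (m) sets (l) aside: (m) is engaged — the registered capacity is 3,810 units, meeting the 3,360 units threshold. (n) is triggered (a current Annual Clearance is held), but is displaced by (o): (o) is triggered — aggregate throughput is 3,900 units, meeting the 3,480 units threshold. (e) is therefore removed.
No exception is made out. Amara falls within the general rule.

Yes — Amara must file Form RP-9.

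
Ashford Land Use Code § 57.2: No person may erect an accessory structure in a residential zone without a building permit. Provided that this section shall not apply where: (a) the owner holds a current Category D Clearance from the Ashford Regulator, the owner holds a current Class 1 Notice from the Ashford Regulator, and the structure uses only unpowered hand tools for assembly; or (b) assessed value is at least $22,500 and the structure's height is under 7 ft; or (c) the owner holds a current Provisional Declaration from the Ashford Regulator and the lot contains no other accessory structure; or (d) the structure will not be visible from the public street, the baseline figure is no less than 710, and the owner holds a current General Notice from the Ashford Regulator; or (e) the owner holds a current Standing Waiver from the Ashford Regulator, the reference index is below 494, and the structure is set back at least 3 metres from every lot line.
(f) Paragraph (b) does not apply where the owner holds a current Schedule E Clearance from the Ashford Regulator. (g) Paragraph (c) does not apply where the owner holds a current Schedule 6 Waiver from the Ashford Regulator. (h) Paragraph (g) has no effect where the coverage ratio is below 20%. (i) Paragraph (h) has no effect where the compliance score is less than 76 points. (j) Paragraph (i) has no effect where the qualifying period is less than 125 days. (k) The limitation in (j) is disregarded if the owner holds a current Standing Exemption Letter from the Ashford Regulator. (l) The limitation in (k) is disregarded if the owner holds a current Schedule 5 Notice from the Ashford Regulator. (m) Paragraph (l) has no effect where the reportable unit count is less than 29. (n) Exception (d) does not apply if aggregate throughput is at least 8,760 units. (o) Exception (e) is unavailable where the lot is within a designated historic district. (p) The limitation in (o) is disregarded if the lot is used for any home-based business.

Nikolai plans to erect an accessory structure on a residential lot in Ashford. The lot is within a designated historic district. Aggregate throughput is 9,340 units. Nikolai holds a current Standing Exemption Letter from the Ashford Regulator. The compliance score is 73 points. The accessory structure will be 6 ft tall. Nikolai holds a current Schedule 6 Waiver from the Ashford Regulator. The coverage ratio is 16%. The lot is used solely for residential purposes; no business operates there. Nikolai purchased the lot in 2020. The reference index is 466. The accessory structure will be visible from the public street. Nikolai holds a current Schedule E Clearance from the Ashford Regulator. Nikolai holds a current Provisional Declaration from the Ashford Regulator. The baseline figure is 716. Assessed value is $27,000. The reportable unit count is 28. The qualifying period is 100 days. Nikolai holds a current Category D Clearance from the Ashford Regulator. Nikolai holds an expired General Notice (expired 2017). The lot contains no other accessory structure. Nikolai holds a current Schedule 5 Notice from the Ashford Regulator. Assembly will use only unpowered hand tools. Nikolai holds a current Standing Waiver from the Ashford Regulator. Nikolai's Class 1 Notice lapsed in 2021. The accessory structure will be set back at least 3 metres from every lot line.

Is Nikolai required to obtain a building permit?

Exception (a) requires that the owner holds a current Class 1 Notice from the Ashford Regulator; but there is no Class 1 Notice in force, so (a) is unavailable.
Exception (b) is satisfied on its face — assessed value is $27,000, meeting the $22,500 threshold; the structure's height is 6 ft, under the 7 ft limit. But: (f) operates — a current Schedule E Clearance is held. (b) is therefore removed.
Exception (c)'s conditions are all satisfied: a current Provisional Declaration is held; the lot has no other accessory structure. Turning to paragraphs (g)–(m): (g) operates — a current Schedule 6 Waiver is held. (h) would limit (g) — the coverage ratio is 16%, below the 20% limit — but (i) sets (h) aside: (i) is triggered — the compliance score is 73 points, less than the 76 points limit. (j) is engaged (the qualifying period is 100 days, less than the 125 days limit), but is set aside by (k): (k) operates against (j): a current Standing Exemption Letter is held. (l) would limit (k) — a current Schedule 5 Notice is held — but (m) sets (l) aside: (m) is engaged — the reportable unit count is 28, less than the 29 limit. Exception (c) does not apply.
Exception (d) does not apply: the structure will be visible from the street.
Exception (e): a current Standing Waiver is held; the reference index is 466, below the 494 limit; the setback is at least 3 m on every side — every condition holds. But: (o) applies — the lot is in a historic district. (p), which would lift (o), does not operate here — the lot is solely residential. So (e) is unavailable.
No exception applies. The general rule governs.

Yes — Nikolai must obtain a building permit.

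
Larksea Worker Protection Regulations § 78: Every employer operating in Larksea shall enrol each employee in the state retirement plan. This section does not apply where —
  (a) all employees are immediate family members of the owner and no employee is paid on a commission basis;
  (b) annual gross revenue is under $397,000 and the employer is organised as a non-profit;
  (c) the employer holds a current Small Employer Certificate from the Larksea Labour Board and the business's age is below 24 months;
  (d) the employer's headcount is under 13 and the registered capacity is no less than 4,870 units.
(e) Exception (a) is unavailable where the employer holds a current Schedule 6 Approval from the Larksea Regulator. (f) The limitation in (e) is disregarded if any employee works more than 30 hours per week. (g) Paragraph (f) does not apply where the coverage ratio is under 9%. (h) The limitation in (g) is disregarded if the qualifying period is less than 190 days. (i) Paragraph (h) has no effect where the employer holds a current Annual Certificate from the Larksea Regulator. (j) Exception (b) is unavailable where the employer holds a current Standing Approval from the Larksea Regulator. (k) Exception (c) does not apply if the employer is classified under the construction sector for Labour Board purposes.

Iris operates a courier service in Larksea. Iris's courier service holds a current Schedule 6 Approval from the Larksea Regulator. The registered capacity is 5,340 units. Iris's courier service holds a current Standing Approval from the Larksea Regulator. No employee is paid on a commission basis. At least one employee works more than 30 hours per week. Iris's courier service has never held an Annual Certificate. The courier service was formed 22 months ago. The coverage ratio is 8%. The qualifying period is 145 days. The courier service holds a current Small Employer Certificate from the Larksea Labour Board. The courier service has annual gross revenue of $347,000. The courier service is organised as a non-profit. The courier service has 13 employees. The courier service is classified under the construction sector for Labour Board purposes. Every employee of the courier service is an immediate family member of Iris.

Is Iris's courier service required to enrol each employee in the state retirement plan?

All of (a)'s requirements are met (every employee is an immediate family member; no employee is paid on commission). Applying paragraphs (e)–(i): (e) would limit (a) — a current Schedule 6 Approval is held — but (f) sets (e) aside: (f) operates against (e): at least one employee exceeds 30 hours/week. (g) would limit (f) — the coverage ratio is 8%, under the 9% limit — but (h) sets (g) aside: (h) applies — the qualifying period is 145 days, less than the 190 days limit. (i) is not triggered (there is no Annual Certificate in force), so (h) stands. (a) remains available.
All of (b)'s requirements are met (annual gross revenue is $347,000, under the $397,000 limit; the employer is a non-profit). Turning to paragraph (j): (j) operates against (b): a current Standing Approval is held. So (b) is unavailable.
Exception (c)'s conditions are all satisfied: a current Small Employer Certificate is held; the business's age is 22 months, below the 24 months limit. But: (k) operates against (c): the courier service is classified under the construction sector. So (c) is unavailable.
Exception (d) requires that the employer's headcount is under 13; but the employer's headcount is 13, not under 13, so (d) is unavailable.

No — exception (a) applies; Iris's courier service is not required to enrol each employee in the state retirement plan.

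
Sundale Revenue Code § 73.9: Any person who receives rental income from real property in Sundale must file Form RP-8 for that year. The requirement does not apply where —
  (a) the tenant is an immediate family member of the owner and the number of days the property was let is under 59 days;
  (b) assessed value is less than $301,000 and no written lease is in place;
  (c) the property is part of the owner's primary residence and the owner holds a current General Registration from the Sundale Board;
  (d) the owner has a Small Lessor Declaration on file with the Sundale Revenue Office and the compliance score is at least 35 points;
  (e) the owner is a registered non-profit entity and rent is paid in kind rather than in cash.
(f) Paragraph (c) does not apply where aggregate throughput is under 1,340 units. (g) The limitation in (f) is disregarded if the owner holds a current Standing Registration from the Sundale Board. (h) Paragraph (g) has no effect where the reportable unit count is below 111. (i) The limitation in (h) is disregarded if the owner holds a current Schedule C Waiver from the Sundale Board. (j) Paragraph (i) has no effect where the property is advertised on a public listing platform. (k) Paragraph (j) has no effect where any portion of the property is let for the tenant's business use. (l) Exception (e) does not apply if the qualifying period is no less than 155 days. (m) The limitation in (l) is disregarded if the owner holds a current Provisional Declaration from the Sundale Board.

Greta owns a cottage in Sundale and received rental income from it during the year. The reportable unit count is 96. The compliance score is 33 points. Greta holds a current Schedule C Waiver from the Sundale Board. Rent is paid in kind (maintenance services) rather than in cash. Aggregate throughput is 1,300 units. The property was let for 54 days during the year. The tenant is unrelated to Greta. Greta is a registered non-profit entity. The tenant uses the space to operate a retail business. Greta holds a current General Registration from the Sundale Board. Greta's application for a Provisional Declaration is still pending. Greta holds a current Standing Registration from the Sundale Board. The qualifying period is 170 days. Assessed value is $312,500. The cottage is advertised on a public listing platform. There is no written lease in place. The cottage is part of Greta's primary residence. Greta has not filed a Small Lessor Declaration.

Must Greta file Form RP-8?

Exception (a) requires that the tenant is an immediate family member of the owner; but the tenant is unrelated to the owner, so (a) is unavailable.
Exception (b) requires that assessed value is less than $301,000; but assessed value is $312,500, not less than $301,000, so (b) is unavailable.
Exception (c): the cottage is part of the primary residence; a current General Registration is held — every condition holds. Applying paragraphs (f)–(k): (f) is triggered (aggregate throughput is 1,300 units, under the 1,340 units limit), but is itself disapplied by (g): (g) operates — a current Standing Registration is held. (h) operates (the reportable unit count is 96, below the 111 limit), but is itself disapplied by (i): (i) is triggered — a current Schedule C Waiver is held. (j) is triggered (the property is publicly advertised), but yields to (k): (k) applies — the space is let for business use. (c) remains available.
Exception (d) does not apply: no Small Lessor Declaration is on file.
Exception (e)'s conditions are all satisfied: Greta is a registered non-profit; rent is paid in kind. Turning to paragraphs (l)–(m): (l) is engaged — the qualifying period is 170 days, meeting the 155 days threshold. (m), which would lift (l), does not operate here — the Provisional Declaration is not current. So (e) is unavailable.

No — exception (c) applies; Greta is not required to file Form RP-8.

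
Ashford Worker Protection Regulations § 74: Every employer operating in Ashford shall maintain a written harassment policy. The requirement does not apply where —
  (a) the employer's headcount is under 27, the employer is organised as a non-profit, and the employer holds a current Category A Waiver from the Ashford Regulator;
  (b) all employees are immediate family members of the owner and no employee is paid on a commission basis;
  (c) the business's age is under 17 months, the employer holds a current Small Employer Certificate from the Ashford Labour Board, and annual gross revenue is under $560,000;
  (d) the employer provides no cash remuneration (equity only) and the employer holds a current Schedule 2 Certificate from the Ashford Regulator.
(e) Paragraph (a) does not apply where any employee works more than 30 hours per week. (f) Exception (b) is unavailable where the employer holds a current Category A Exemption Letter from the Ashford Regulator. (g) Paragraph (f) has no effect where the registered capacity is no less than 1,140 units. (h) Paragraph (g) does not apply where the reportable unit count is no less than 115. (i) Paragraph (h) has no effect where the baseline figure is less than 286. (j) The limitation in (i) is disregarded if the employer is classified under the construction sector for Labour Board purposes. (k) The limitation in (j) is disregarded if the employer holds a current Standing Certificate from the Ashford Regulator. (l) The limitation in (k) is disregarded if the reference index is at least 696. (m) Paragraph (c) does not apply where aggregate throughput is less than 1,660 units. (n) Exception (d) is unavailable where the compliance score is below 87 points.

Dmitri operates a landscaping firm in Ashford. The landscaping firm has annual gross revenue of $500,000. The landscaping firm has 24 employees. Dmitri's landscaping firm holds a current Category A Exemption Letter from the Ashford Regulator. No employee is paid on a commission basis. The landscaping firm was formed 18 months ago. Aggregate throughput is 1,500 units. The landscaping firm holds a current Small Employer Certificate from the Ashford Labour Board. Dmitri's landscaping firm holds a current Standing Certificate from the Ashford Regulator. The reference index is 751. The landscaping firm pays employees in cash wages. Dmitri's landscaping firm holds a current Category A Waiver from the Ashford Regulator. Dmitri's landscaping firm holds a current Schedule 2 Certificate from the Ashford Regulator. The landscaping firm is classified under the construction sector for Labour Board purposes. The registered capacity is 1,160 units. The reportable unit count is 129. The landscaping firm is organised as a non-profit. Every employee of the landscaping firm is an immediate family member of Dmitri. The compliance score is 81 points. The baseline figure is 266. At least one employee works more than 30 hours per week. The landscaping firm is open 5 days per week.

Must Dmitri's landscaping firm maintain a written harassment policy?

Yes — Dmitri's landscaping firm must maintain a written harassment policy.

Exception (a)'s conditions are all satisfied: the employer's headcount is 24, under the 27 limit; the employer is a non-profit; a current Category A Waiver is held. However, paragraph (e) must be considered: (e) applies — at least one employee exceeds 30 hours/week. Exception (a) does not apply.
Exception (b): every employee is an immediate family member; no employee is paid on commission — every condition holds. However, paragraphs (f)–(l) must be considered: (f) operates against (b): a current Category A Exemption Letter is held. (g) is triggered (the registered capacity is 1,160 units, meeting the 1,140 units threshold), but is set aside by (h): (h) applies — the reportable unit count is 129, meeting the 115 threshold. (i) is triggered (the baseline figure is 266, less than the 286 limit), but is itself disapplied by (j): (j) is triggered — the landscaping firm is classified under the construction sector. (k) applies (a current Standing Certificate is held), but is itself disapplied by (l): (l) operates against (k): the reference index is 751, meeting the 696 threshold. Exception (b) does not apply.
Exception (c) requires that the business's age is under 17 months; but the business's age is 18 months, not under 17 months, so (c) is unavailable.
Exception (d) does not apply: employees are paid cash wages.
No exception is made out. Dmitri's landscaping firm falls within the general rule.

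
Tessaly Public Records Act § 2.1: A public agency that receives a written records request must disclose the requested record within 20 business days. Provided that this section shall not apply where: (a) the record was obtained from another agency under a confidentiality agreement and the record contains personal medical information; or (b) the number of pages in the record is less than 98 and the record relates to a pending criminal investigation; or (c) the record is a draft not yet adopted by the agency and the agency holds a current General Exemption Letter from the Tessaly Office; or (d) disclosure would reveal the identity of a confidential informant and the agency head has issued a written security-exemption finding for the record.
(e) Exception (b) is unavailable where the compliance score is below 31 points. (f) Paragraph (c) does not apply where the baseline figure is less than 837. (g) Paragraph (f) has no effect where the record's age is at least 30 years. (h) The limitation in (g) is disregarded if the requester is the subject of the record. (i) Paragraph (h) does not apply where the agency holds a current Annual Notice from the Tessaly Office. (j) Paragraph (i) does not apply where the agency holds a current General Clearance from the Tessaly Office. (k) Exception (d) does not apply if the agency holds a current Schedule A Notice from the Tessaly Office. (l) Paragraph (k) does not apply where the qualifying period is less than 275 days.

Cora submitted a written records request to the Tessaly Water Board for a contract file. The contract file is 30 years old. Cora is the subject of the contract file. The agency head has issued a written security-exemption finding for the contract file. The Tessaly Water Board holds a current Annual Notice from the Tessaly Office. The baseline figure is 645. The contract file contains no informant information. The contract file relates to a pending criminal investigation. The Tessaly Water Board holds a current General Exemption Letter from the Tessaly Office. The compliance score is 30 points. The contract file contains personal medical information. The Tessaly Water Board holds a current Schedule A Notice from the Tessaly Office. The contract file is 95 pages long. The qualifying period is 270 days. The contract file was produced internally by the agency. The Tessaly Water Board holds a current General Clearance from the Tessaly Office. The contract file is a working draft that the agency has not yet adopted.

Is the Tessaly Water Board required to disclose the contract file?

Yes — the Tessaly Water Board must disclose the contract file.

Exception (a) requires that the record was obtained from another agency under a confidentiality agreement; but the contract file was produced internally, so (a) is unavailable.
All of (b)'s requirements are met (the number of pages in the record is 95, less than the 98 limit; the contract file relates to a pending investigation). But applying paragraph (e): (e) operates against (b): the compliance score is 30 points, below the 31 points limit. Exception (b) does not apply.
All of (c)'s requirements are met (the contract file is an unadopted draft; a current General Exemption Letter is held). But: (f) applies — the baseline figure is 645, less than the 837 limit. (g) would limit (f) — the record's age is 30 years, meeting the 30 years threshold — but (h) sets (g) aside: (h) operates — Cora is the subject of the contract file. (i) operates (a current Annual Notice is held), but is overridden by (j): (j) operates against (i): a current General Clearance is held. Exception (c) does not apply.
Exception (d) requires that disclosure would reveal the identity of a confidential informant; but the contract file contains no informant information, so (d) is unavailable.
Every exception is unavailable, so the rule governs.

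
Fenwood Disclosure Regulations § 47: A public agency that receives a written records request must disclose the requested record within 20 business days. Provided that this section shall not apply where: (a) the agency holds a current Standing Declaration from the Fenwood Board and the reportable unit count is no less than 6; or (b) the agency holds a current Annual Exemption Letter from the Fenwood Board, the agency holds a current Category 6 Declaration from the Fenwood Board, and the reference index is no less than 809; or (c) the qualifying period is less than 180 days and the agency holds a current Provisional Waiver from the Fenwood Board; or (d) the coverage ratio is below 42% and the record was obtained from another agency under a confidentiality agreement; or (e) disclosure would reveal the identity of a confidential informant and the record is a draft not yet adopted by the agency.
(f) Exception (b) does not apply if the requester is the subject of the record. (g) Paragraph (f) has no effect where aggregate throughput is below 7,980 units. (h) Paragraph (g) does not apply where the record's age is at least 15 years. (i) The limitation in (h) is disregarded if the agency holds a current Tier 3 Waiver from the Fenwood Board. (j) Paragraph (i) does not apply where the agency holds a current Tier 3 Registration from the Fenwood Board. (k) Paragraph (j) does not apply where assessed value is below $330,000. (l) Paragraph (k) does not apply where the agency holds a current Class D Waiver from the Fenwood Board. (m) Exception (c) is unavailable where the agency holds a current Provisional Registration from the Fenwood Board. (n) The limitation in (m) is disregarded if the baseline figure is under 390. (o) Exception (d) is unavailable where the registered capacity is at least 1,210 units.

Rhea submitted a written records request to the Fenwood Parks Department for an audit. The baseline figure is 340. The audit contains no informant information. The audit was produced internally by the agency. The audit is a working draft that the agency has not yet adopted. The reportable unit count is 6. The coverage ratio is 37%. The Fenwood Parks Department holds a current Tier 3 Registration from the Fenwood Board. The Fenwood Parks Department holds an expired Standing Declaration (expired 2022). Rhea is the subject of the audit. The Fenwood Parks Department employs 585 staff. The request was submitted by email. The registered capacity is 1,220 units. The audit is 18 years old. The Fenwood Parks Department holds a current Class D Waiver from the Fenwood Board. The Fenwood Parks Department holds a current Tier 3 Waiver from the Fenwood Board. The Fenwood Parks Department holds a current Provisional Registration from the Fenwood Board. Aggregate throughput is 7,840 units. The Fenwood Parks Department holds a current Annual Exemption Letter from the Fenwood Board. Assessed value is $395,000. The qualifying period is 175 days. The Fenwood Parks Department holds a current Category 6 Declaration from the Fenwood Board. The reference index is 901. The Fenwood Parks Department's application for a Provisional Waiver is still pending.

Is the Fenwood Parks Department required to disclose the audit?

Exception (a) fails — no current Standing Declaration is held.
Exception (b)'s conditions are all satisfied: a current Annual Exemption Letter is held; a current Category 6 Declaration is held; the reference index is 901, meeting the 809 threshold. But applying paragraphs (f)–(l): (f) operates against (b): Rhea is the subject of the audit. (g) is engaged (aggregate throughput is 7,840 units, below the 7,980 units limit), but is itself disapplied by (h): (h) applies — the record's age is 18 years, meeting the 15 years threshold. (i) would limit (h) — a current Tier 3 Waiver is held — but (j) sets (i) aside: (j) is triggered — a current Tier 3 Registration is held. (k), which would lift (j), is inapplicable — assessed value is $395,000, not below $330,000. So (b) is unavailable.
Exception (c) requires that the agency holds a current Provisional Waiver from the Fenwood Board; but no current Provisional Waiver is held, so (c) is unavailable.
Exception (d) fails — the audit was produced internally.
Exception (e) requires that disclosure would reveal the identity of a confidential informant; but the audit contains no informant information, so (e) is unavailable.
None of the exceptions is available; § 47 applies in full.

Yes — the Fenwood Parks Department must disclose the audit.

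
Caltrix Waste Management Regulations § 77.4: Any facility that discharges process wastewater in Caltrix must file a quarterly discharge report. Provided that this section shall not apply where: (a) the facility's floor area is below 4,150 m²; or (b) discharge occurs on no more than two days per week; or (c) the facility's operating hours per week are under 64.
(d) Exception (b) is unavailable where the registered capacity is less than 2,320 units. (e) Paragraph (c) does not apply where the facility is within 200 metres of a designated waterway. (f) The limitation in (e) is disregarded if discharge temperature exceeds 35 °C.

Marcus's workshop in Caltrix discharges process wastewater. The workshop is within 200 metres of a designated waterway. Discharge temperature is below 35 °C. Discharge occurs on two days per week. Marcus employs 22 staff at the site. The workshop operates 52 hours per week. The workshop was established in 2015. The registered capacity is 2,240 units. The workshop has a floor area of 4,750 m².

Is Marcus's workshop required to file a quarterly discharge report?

Exception (a) fails — the facility's floor area is 4,750 m², not below 4,150 m².
All of (b)'s requirements are met (discharge occurs on no more than two days per week). However, paragraph (d) must be considered: (d) is engaged — the registered capacity is 2,240 units, less than the 2,320 units limit. (b) is therefore removed.
All of (c)'s requirements are met (the facility's operating hours per week are 52, under the 64 limit). However, paragraphs (e)–(f) must be considered: (e) operates against (c): the workshop is within 200 m of a designated waterway. (f), which would lift (e), is inapplicable — discharge temperature is below 35 °C. So (c) is unavailable.
Every exception is unavailable, so the rule governs.

Yes — Marcus's workshop must file a quarterly discharge report.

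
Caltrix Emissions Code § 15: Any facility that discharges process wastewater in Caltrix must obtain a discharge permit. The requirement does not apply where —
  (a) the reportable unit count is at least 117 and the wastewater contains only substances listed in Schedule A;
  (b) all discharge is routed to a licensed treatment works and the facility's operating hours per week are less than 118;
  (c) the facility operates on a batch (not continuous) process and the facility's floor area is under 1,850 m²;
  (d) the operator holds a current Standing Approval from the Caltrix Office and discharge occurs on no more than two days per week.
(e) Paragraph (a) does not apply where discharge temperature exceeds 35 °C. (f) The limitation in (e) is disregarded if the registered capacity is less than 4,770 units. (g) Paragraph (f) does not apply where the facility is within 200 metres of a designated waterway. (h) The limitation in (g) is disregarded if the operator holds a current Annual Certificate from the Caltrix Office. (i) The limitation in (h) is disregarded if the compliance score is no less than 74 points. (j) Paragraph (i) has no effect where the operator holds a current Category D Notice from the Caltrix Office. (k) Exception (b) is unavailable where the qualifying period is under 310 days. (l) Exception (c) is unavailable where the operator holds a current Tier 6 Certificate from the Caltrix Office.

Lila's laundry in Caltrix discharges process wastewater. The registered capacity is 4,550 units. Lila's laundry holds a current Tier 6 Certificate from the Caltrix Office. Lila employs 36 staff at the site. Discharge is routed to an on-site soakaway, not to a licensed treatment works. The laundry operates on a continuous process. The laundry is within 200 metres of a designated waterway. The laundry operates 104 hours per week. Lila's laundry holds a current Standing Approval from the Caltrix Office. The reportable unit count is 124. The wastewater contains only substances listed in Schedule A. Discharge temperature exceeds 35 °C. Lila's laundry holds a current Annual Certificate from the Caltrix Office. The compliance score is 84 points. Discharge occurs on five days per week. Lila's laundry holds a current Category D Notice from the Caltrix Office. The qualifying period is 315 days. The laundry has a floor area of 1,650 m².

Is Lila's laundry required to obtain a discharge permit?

Exception (a)'s conditions are all satisfied: the reportable unit count is 124, meeting the 117 threshold; the wastewater is Schedule-A-only. Applying paragraphs (e)–(j): (e) would limit (a) — discharge temperature exceeds 35 °C — but (f) sets (e) aside: (f) operates — the registered capacity is 4,550 units, less than the 4,770 units limit. (g) would limit (f) — the laundry is within 200 m of a designated waterway — but (h) sets (g) aside: (h) applies — a current Annual Certificate is held. (i) operates (the compliance score is 84 points, meeting the 74 points threshold), but is displaced by (j): (j) operates against (i): a current Category D Notice is held. So (a) applies.
Exception (b) fails — discharge is not routed to a licensed treatment works.
Exception (c) does not apply: the facility operates on a continuous process.
Exception (d) fails — discharge occurs on five days per week.

No — exception (a) applies; Lila's laundry is not required to obtain a discharge permit.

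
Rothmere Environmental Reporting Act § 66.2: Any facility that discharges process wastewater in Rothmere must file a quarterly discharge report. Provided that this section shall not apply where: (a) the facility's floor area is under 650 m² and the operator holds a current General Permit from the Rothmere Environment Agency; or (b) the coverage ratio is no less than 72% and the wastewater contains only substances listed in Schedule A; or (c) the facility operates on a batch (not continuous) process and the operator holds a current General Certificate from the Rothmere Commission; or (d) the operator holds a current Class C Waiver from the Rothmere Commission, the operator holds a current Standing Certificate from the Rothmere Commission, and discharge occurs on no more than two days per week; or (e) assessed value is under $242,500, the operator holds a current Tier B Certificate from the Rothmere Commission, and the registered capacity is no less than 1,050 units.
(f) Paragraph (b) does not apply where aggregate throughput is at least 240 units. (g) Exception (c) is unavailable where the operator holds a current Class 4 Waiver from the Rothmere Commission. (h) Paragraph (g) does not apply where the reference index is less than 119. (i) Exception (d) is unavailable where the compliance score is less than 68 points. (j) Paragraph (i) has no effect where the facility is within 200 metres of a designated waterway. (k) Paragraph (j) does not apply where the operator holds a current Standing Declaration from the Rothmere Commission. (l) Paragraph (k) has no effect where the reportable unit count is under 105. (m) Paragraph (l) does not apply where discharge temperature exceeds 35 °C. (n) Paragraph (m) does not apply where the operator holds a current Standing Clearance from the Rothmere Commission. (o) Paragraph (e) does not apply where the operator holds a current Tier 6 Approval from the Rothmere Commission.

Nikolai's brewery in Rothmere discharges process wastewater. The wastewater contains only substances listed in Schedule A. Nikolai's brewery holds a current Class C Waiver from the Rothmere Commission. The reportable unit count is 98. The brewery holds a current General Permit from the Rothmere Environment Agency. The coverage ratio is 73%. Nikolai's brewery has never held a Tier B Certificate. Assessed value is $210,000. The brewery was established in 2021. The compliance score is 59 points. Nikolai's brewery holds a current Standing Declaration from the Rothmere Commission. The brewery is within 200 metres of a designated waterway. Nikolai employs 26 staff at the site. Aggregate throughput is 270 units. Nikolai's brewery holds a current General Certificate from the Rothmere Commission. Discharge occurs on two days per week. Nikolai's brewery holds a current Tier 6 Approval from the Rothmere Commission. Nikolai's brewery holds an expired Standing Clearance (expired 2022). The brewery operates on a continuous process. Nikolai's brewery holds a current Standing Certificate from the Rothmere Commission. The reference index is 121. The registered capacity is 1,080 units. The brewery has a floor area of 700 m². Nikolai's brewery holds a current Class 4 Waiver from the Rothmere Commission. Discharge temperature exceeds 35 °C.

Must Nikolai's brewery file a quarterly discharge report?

Exception (a) does not apply: the facility's floor area is 700 m², not under 650 m².
Exception (b): the coverage ratio is 73%, meeting the 72% threshold; the wastewater is Schedule-A-only — every condition holds. However, paragraph (f) must be considered: (f) operates against (b): aggregate throughput is 270 units, meeting the 240 units threshold. So (b) is unavailable.
Exception (c) does not apply: the facility operates on a continuous process.
All of (d)'s requirements are met (a current Class C Waiver is held; a current Standing Certificate is held; discharge occurs on no more than two days per week). Turning to paragraphs (i)–(n): (i) operates against (d): the compliance score is 59 points, less than the 68 points limit. (j) is engaged (the brewery is within 200 m of a designated waterway), but is displaced by (k): (k) is engaged — a current Standing Declaration is held. (l) is triggered (the reportable unit count is 98, under the 105 limit), but is set aside by (m): (m) operates against (l): discharge temperature exceeds 35 °C. (n) does not operate here (there is no Standing Clearance in force), so (m) stands. Exception (d) does not apply.
Exception (e) does not apply: there is no Tier B Certificate in force.
None of the exceptions is available; § 66.2 applies in full.

Yes — Nikolai's brewery must file a quarterly discharge report.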